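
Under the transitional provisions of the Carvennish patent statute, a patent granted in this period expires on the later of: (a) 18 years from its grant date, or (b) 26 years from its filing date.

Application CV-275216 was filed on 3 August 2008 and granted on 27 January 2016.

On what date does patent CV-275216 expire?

(a) grant + 18 years → 27 January 2034.
(b) filing + 26 years → 3 August 2034.
Later of the two: 3 August 2034.

August 3, 2034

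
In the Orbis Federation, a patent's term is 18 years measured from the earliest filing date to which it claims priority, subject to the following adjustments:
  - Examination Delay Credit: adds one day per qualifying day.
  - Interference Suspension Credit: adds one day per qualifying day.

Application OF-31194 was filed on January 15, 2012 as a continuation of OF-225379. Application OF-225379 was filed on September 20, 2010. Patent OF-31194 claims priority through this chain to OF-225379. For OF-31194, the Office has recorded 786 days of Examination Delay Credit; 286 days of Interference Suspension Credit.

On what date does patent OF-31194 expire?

August 28, 2031

Earliest priority filing: 20 September 2010.
Base term: 20 September 2010 + 18 years → 20 September 2028.
Examination Delay Credit: +786 days → 15 November 2030.
Interference Suspension Credit: +286 days → 28 August 2031.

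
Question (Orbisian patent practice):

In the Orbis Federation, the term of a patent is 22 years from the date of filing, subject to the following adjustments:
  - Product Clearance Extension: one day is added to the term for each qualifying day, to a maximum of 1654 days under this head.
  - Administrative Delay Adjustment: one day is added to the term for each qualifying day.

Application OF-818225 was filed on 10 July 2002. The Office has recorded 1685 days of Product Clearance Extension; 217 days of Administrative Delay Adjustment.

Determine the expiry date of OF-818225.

Base term: filing date + 22 years → 10 July 2024.
Product Clearance Extension: 1685 days claimed exceeds the 1654-day cap, so +1654 days → 19 January 2029.
Administrative Delay Adjustment: +217 days → 24 August 2029.

August 24, 2029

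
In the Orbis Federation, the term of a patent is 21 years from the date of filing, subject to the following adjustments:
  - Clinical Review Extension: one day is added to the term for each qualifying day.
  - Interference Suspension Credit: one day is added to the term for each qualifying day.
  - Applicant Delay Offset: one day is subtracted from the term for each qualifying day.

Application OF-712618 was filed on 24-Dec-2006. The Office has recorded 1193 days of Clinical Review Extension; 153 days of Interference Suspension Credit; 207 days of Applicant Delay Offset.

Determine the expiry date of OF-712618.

Base term: filing date + 21 years → 24 December 2027.
Clinical Review Extension: +1193 days → 31 March 2031.
Interference Suspension Credit: +153 days → 31 August 2031.
Applicant Delay Offset: −207 days → 5 February 2031.

2031-02-05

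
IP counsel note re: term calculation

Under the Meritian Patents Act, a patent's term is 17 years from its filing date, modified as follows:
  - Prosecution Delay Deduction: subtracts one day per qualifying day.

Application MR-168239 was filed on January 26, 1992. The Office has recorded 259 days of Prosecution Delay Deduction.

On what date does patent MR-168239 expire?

May 12, 2008

Base term: filing date + 17 years → 26 January 2009.
Prosecution Delay Deduction: −259 days → 12 May 2008.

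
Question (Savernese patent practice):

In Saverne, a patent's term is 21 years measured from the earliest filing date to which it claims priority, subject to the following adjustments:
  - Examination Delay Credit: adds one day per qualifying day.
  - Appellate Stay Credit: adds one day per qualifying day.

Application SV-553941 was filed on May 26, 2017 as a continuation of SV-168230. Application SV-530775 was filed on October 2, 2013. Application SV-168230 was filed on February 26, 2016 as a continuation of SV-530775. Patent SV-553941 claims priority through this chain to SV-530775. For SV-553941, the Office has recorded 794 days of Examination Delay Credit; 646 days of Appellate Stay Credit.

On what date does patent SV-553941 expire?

Earliest priority filing: 2 October 2013.
Base term: 2 October 2013 + 21 years → 2 October 2034.
Examination Delay Credit: +794 days → 4 December 2036.
Appellate Stay Credit: +646 days → 11 September 2038.

September 11, 2038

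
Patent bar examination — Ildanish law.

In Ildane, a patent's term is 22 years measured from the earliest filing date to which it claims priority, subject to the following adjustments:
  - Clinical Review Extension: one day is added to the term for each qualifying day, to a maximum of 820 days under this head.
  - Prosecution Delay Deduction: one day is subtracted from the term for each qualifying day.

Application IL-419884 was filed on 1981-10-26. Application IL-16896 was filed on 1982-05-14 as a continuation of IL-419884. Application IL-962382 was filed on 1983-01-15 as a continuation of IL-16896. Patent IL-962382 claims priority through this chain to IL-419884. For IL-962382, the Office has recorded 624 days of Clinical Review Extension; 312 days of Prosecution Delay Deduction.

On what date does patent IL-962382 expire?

2004-09-02

Earliest priority filing: 26 October 1981.
Base term: 26 October 1981 + 22 years → 26 October 2003.
Clinical Review Extension: 624 days (within the 820-day cap) → +624 days → 11 July 2005.
Prosecution Delay Deduction: −312 days → 2 September 2004.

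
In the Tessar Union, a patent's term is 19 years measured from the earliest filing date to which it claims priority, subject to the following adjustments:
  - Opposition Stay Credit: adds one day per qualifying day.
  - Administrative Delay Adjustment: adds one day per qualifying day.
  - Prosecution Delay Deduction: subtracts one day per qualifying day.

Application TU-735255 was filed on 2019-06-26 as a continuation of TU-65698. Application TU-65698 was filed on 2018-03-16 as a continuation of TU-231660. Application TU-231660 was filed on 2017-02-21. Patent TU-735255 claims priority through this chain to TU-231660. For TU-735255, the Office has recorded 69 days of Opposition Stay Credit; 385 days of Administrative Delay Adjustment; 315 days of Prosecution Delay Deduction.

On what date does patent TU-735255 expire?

July 9, 2036

Earliest priority filing: 21 February 2017.
Base term: 21 February 2017 + 19 years → 21 February 2036.
Opposition Stay Credit: +69 days → 30 April 2036.
Administrative Delay Adjustment: +385 days → 20 May 2037.
Prosecution Delay Deduction: −315 days → 9 July 2036.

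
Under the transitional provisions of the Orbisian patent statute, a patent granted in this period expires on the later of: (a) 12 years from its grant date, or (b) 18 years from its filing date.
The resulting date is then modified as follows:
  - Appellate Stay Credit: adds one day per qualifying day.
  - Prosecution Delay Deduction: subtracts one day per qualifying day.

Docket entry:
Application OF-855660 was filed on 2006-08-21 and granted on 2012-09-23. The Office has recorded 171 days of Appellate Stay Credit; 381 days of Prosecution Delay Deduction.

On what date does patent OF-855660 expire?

(a) grant + 12 years → 23 September 2024.
(b) filing + 18 years → 21 August 2024.
Later of the two: 23 September 2024.
Appellate Stay Credit: +171 days → 13 March 2025.
Prosecution Delay Deduction: −381 days → 26 February 2024.

February 26, 2024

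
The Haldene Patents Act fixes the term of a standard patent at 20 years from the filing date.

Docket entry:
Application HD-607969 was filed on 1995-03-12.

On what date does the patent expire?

Filing date + 20 years → 12 March 2015.

2015-03-12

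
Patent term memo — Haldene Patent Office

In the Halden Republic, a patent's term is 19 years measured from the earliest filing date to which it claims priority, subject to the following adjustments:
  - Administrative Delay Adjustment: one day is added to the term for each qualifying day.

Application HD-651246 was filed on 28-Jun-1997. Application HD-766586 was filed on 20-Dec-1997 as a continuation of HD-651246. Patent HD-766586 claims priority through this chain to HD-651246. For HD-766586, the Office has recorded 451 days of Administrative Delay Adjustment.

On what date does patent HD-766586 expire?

September 22, 2017

Earliest priority filing: 28 June 1997.
Base term: 28 June 1997 + 19 years → 28 June 2016.
Administrative Delay Adjustment: +451 days → 22 September 2017.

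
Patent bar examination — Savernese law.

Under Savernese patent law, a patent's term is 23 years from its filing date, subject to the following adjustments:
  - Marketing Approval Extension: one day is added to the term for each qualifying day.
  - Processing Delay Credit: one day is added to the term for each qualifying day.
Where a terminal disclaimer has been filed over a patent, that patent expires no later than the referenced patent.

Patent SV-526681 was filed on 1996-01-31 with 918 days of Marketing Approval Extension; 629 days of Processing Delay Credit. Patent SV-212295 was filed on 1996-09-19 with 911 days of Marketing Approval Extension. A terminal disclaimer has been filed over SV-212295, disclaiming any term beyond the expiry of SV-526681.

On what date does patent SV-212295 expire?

March 18, 2022

Natural term of SV-212295:
  Base: filing + 23 years → 19 September 2019.
  Marketing Approval Extension: +911 days → 18 March 2022.
Expiry of referenced patent SV-526681:
  Base: filing + 23 years → 31 January 2019.
  Marketing Approval Extension: +918 days → 6 August 2021.
  Processing Delay Credit: +629 days → 27 April 2023.
Terminal disclaimer: SV-212295 expires on the earlier of 18 March 2022 and 27 April 2023.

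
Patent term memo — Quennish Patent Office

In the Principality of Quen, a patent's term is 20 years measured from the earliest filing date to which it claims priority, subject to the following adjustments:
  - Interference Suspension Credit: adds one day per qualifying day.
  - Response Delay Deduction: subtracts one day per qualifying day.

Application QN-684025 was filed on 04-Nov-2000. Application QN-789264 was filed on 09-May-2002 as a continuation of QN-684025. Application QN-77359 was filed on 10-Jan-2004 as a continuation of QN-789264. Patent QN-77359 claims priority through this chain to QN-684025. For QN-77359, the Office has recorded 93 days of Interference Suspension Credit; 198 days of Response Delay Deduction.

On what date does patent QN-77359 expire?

2020-07-22

Earliest priority filing: 4 November 2000.
Base term: 4 November 2000 + 20 years → 4 November 2020.
Interference Suspension Credit: +93 days → 5 February 2021.
Response Delay Deduction: −198 days → 22 July 2020.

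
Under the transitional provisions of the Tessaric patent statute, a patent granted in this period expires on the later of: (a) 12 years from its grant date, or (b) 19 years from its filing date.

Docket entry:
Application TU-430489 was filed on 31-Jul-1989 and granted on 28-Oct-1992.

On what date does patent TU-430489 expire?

(a) grant + 12 years → 28 October 2004.
(b) filing + 19 years → 31 July 2008.
Later of the two: 31 July 2008.

2008-07-31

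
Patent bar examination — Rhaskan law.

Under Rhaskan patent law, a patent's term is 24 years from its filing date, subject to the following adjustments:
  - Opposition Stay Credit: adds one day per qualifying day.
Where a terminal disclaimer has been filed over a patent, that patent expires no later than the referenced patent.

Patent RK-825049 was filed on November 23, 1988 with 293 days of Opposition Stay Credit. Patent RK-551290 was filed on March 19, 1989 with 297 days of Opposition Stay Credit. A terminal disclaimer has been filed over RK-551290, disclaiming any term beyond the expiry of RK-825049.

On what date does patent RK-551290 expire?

2013-09-12

Natural term of RK-551290:
  Base: filing + 24 years → 19 March 2013.
  Opposition Stay Credit: +297 days → 10 January 2014.
Expiry of referenced patent RK-825049:
  Base: filing + 24 years → 23 November 2012.
  Opposition Stay Credit: +293 days → 12 September 2013.
Terminal disclaimer: RK-551290 expires on the earlier of 10 January 2014 and 12 September 2013.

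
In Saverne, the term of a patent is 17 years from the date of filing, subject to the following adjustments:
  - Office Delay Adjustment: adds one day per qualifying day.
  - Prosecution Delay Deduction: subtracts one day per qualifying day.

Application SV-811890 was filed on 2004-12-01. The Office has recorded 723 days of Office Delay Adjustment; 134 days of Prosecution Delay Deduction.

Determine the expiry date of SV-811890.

Base term: filing date + 17 years → 1 December 2021.
Office Delay Adjustment: +723 days → 24 November 2023.
Prosecution Delay Deduction: −134 days → 13 July 2023.

July 13, 2023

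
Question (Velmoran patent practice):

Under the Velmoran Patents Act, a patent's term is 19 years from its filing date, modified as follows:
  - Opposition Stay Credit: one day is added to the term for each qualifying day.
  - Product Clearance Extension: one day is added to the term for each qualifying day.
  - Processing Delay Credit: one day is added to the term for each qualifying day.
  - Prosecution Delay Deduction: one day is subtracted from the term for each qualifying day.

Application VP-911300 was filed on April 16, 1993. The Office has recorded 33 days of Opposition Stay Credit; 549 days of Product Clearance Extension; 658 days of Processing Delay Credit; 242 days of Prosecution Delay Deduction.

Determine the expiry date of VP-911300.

January 9, 2015

Base term: filing date + 19 years → 16 April 2012.
Opposition Stay Credit: +33 days → 19 May 2012.
Product Clearance Extension: +549 days → 19 November 2013.
Processing Delay Credit: +658 days → 8 September 2015.
Prosecution Delay Deduction: −242 days → 9 January 2015.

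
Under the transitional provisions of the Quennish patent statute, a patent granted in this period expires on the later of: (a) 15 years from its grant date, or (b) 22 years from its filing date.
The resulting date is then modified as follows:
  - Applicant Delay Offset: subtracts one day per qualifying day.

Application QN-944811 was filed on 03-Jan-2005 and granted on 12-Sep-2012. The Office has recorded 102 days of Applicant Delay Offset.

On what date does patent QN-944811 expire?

(a) grant + 15 years → 12 September 2027.
(b) filing + 22 years → 3 January 2027.
Later of the two: 12 September 2027.
Applicant Delay Offset: −102 days → 2 June 2027.

June 2, 2027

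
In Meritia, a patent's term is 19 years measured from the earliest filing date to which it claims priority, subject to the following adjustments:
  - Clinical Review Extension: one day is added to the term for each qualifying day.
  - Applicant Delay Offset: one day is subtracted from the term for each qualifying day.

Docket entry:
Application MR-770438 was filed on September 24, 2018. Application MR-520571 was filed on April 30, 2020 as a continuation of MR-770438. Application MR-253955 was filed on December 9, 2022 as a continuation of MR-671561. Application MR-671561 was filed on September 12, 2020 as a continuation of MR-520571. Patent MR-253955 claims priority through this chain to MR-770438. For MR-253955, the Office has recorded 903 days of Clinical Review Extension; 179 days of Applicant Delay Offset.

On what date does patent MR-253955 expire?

September 18, 2039

Earliest priority filing: 24 September 2018.
Base term: 24 September 2018 + 19 years → 24 September 2037.
Clinical Review Extension: +903 days → 15 March 2040.
Applicant Delay Offset: −179 days → 18 September 2039.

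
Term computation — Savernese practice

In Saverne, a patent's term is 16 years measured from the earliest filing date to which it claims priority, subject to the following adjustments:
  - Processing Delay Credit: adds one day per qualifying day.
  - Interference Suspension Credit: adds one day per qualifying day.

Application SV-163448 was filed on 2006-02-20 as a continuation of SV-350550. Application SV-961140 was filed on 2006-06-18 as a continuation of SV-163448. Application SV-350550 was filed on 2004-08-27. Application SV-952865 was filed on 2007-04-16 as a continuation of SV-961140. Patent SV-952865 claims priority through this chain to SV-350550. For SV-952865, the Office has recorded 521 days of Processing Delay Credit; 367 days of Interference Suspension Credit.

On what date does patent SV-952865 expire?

Earliest priority filing: 27 August 2004.
Base term: 27 August 2004 + 16 years → 27 August 2020.
Processing Delay Credit: +521 days → 30 January 2022.
Interference Suspension Credit: +367 days → 1 February 2023.

2023-02-01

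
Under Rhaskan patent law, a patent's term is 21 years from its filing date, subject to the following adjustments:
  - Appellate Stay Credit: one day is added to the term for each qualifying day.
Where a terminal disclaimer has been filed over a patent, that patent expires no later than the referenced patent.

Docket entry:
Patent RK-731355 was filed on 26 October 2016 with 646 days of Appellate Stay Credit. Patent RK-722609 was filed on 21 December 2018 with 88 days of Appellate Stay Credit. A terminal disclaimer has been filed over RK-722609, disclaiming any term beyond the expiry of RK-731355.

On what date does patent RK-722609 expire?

2039-08-03

Natural term of RK-722609:
  Base: filing + 21 years → 21 December 2039.
  Appellate Stay Credit: +88 days → 18 March 2040.
Expiry of referenced patent RK-731355:
  Base: filing + 21 years → 26 October 2037.
  Appellate Stay Credit: +646 days → 3 August 2039.
Terminal disclaimer: RK-722609 expires on the earlier of 18 March 2040 and 3 August 2039.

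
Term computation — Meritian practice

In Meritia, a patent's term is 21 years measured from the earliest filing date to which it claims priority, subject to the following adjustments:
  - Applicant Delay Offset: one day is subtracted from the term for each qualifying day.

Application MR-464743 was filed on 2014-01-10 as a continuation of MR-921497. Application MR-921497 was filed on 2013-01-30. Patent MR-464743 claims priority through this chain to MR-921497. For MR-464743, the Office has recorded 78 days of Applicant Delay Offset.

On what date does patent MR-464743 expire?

Earliest priority filing: 30 January 2013.
Base term: 30 January 2013 + 21 years → 30 January 2034.
Applicant Delay Offset: −78 days → 13 November 2033.

2033-11-13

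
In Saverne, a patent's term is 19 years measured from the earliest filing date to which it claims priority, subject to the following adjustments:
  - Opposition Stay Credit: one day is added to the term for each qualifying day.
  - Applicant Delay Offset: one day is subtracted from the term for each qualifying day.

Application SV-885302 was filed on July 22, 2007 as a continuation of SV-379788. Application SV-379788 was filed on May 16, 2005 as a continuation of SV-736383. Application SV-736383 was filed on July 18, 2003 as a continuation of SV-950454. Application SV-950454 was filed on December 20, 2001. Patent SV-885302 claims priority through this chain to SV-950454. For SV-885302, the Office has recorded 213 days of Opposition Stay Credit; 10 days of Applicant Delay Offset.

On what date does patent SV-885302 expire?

July 11, 2021

Earliest priority filing: 20 December 2001.
Base term: 20 December 2001 + 19 years → 20 December 2020.
Opposition Stay Credit: +213 days → 21 July 2021.
Applicant Delay Offset: −10 days → 11 July 2021.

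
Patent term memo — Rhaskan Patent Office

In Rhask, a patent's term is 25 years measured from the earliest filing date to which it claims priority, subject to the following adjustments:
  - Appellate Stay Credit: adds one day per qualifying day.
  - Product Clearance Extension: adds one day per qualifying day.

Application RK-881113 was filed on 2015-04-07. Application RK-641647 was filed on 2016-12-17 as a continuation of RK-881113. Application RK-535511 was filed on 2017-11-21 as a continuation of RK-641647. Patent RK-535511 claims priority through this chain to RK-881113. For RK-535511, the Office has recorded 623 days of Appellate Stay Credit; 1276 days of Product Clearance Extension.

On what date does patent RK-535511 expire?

June 19, 2045

Earliest priority filing: 7 April 2015.
Base term: 7 April 2015 + 25 years → 7 April 2040.
Appellate Stay Credit: +623 days → 21 December 2041.
Product Clearance Extension: +1276 days → 19 June 2045.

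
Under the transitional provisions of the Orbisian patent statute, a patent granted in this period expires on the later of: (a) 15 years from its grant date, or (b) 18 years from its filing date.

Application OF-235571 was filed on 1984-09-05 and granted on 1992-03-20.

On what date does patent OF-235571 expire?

2007-03-20

(a) grant + 15 years → 20 March 2007.
(b) filing + 18 years → 5 September 2002.
Later of the two: 20 March 2007.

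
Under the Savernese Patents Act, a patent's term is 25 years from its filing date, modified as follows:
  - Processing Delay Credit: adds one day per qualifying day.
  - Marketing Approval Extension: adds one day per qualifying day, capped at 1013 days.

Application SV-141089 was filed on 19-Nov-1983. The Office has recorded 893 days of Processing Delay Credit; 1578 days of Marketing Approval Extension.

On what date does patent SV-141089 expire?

Base term: filing date + 25 years → 19 November 2008.
Processing Delay Credit: +893 days → 1 May 2011.
Marketing Approval Extension: 1578 days claimed exceeds the 1013-day cap, so +1013 days → 7 February 2014.

2014-02-07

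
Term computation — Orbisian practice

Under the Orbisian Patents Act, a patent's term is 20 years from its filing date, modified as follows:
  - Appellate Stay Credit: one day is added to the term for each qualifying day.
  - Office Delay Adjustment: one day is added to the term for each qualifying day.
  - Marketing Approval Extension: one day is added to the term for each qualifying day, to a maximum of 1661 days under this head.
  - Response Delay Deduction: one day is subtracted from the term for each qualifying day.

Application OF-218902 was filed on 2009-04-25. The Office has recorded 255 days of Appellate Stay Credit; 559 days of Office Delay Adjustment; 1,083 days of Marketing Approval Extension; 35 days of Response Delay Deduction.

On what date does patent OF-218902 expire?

May 31, 2034

Base term: filing date + 20 years → 25 April 2029.
Appellate Stay Credit: +255 days → 5 January 2030.
Office Delay Adjustment: +559 days → 18 July 2031.
Marketing Approval Extension: 1083 days (within the 1661-day cap) → +1083 days → 5 July 2034.
Response Delay Deduction: −35 days → 31 May 2034.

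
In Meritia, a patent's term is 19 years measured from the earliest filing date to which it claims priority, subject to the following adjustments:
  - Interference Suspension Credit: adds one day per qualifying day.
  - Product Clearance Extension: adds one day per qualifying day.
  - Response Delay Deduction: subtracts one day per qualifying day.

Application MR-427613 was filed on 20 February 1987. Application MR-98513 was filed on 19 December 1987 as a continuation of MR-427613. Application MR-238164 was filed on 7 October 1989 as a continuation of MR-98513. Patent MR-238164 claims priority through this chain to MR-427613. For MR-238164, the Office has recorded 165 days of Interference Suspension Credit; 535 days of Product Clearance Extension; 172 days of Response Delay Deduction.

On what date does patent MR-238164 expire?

Earliest priority filing: 20 February 1987.
Base term: 20 February 1987 + 19 years → 20 February 2006.
Interference Suspension Credit: +165 days → 4 August 2006.
Product Clearance Extension: +535 days → 21 January 2008.
Response Delay Deduction: −172 days → 2 August 2007.

August 2, 2007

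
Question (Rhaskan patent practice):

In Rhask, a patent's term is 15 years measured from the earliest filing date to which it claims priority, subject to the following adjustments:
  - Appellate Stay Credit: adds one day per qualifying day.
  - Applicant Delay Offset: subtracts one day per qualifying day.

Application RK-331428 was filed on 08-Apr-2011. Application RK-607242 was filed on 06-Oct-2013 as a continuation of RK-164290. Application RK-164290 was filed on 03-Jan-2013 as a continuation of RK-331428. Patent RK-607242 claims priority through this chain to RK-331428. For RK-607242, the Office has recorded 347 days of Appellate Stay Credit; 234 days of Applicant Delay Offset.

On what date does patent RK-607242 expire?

2026-07-30

Earliest priority filing: 8 April 2011.
Base term: 8 April 2011 + 15 years → 8 April 2026.
Appellate Stay Credit: +347 days → 21 March 2027.
Applicant Delay Offset: −234 days → 30 July 2026.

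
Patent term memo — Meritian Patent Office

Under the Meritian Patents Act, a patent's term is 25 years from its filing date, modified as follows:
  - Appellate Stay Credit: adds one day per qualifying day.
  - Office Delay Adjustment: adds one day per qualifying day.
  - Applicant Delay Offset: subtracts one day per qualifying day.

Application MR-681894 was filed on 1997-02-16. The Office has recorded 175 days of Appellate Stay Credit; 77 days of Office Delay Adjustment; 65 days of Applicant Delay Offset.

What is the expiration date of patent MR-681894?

Base term: filing date + 25 years → 16 February 2022.
Appellate Stay Credit: +175 days → 10 August 2022.
Office Delay Adjustment: +77 days → 26 October 2022.
Applicant Delay Offset: −65 days → 22 August 2022.

August 22, 2022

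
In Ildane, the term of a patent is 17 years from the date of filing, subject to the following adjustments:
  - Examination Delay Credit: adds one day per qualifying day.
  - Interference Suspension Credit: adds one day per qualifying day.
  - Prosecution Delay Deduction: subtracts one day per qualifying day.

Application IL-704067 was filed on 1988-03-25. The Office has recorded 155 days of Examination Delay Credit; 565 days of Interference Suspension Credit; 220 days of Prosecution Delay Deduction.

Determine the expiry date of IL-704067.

2006-08-07

Base term: filing date + 17 years → 25 March 2005.
Examination Delay Credit: +155 days → 27 August 2005.
Interference Suspension Credit: +565 days → 15 March 2007.
Prosecution Delay Deduction: −220 days → 7 August 2006.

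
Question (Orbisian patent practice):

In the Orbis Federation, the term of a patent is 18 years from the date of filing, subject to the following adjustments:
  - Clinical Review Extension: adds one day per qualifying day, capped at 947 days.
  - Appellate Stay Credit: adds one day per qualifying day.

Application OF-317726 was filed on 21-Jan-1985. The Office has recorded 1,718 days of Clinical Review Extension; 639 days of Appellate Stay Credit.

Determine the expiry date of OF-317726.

Base term: filing date + 18 years → 21 January 2003.
Clinical Review Extension: 1718 days claimed exceeds the 947-day cap, so +947 days → 25 August 2005.
Appellate Stay Credit: +639 days → 26 May 2007.

2007-05-26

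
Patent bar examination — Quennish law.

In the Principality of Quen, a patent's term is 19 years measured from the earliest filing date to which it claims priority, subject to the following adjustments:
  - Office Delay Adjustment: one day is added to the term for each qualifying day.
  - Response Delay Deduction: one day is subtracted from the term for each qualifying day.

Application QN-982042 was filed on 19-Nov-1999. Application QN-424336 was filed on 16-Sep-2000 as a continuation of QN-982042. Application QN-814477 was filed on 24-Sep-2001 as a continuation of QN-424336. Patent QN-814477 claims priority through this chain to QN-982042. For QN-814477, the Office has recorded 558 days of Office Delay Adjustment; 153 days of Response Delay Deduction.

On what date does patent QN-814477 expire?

Earliest priority filing: 19 November 1999.
Base term: 19 November 1999 + 19 years → 19 November 2018.
Office Delay Adjustment: +558 days → 30 May 2020.
Response Delay Deduction: −153 days → 29 December 2019.

2019-12-29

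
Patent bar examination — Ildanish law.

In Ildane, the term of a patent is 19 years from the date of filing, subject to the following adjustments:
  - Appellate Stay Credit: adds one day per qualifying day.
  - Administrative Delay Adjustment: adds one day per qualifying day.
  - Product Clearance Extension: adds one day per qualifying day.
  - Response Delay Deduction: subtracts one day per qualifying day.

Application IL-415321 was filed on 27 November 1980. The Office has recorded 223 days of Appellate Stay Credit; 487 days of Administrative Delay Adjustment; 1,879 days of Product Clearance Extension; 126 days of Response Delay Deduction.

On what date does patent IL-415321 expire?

Base term: filing date + 19 years → 27 November 1999.
Appellate Stay Credit: +223 days → 7 July 2000.
Administrative Delay Adjustment: +487 days → 6 November 2001.
Product Clearance Extension: +1879 days → 29 December 2006.
Response Delay Deduction: −126 days → 25 August 2006.

2006-08-25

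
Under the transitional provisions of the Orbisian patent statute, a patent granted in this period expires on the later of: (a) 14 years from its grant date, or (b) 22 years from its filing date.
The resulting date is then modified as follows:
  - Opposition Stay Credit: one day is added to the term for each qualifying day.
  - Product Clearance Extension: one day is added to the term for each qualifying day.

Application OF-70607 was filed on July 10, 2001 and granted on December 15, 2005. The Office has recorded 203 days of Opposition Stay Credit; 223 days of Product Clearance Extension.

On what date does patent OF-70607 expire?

September 8, 2024

(a) grant + 14 years → 15 December 2019.
(b) filing + 22 years → 10 July 2023.
Later of the two: 10 July 2023.
Opposition Stay Credit: +203 days → 29 January 2024.
Product Clearance Extension: +223 days → 8 September 2024.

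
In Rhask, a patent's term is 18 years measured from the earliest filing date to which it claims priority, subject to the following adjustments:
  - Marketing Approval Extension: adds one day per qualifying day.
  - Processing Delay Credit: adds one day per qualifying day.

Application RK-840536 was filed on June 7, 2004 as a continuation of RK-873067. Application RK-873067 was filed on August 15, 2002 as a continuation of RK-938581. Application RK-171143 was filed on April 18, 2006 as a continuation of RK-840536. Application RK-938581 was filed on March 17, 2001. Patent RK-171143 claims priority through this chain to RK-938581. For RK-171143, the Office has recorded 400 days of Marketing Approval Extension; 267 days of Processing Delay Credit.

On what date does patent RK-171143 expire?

2021-01-12

Earliest priority filing: 17 March 2001.
Base term: 17 March 2001 + 18 years → 17 March 2019.
Marketing Approval Extension: +400 days → 20 April 2020.
Processing Delay Credit: +267 days → 12 January 2021.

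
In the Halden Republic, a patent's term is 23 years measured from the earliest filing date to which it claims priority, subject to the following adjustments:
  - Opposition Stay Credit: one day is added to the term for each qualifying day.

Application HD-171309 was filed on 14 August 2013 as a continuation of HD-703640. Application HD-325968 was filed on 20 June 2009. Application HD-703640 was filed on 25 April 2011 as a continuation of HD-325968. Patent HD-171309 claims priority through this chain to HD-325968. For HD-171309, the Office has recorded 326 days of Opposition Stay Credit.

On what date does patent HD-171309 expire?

2033-05-12

Earliest priority filing: 20 June 2009.
Base term: 20 June 2009 + 23 years → 20 June 2032.
Opposition Stay Credit: +326 days → 12 May 2033.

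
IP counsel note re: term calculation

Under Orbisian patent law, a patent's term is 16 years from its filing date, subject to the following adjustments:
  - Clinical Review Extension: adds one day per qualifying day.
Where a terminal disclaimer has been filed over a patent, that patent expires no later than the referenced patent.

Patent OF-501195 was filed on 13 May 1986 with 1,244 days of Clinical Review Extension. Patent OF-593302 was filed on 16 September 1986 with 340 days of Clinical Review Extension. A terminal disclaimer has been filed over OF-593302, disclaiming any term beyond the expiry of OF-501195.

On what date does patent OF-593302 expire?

Natural term of OF-593302:
  Base: filing + 16 years → 16 September 2002.
  Clinical Review Extension: +340 days → 22 August 2003.
Expiry of referenced patent OF-501195:
  Base: filing + 16 years → 13 May 2002.
  Clinical Review Extension: +1244 days → 8 October 2005.
Terminal disclaimer: OF-593302 expires on the earlier of 22 August 2003 and 8 October 2005.

August 22, 2003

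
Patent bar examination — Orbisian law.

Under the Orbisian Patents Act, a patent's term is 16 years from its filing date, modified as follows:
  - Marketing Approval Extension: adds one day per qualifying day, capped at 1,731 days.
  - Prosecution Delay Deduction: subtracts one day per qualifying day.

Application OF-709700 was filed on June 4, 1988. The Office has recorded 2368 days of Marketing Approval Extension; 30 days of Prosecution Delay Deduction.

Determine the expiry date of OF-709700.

Base term: filing date + 16 years → 4 June 2004.
Marketing Approval Extension: 2368 days claimed exceeds the 1731-day cap, so +1731 days → 1 March 2009.
Prosecution Delay Deduction: −30 days → 30 January 2009.

January 30, 2009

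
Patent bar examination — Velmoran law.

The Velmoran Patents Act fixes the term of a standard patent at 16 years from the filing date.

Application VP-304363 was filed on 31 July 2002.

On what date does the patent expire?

Filing date + 16 years → 31 July 2018.

2018-07-31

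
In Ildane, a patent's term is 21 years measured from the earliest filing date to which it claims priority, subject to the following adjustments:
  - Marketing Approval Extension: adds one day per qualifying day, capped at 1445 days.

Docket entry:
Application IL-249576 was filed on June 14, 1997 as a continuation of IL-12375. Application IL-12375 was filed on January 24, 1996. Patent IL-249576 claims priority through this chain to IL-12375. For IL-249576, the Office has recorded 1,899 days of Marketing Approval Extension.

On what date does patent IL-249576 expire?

Earliest priority filing: 24 January 1996.
Base term: 24 January 1996 + 21 years → 24 January 2017.
Marketing Approval Extension: 1899 days claimed exceeds the 1445-day cap, so +1445 days → 8 January 2021.

January 8, 2021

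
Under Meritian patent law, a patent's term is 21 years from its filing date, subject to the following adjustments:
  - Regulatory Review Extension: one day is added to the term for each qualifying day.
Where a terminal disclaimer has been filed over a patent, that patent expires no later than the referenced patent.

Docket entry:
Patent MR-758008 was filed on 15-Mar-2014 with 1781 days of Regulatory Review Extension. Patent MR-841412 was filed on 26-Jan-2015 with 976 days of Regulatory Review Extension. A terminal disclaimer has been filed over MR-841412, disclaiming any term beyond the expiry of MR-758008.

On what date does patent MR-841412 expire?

Natural term of MR-841412:
  Base: filing + 21 years → 26 January 2036.
  Regulatory Review Extension: +976 days → 28 September 2038.
Expiry of referenced patent MR-758008:
  Base: filing + 21 years → 15 March 2035.
  Regulatory Review Extension: +1781 days → 29 January 2040.
Terminal disclaimer: MR-841412 expires on the earlier of 28 September 2038 and 29 January 2040.

September 28, 2038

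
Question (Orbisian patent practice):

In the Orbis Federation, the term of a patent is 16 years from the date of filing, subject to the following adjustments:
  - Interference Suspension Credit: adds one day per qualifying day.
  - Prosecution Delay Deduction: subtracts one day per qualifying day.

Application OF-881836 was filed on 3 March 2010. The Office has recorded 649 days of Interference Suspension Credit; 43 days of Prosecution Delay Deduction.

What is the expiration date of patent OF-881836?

October 30, 2027

Base term: filing date + 16 years → 3 March 2026.
Interference Suspension Credit: +649 days → 12 December 2027.
Prosecution Delay Deduction: −43 days → 30 October 2027.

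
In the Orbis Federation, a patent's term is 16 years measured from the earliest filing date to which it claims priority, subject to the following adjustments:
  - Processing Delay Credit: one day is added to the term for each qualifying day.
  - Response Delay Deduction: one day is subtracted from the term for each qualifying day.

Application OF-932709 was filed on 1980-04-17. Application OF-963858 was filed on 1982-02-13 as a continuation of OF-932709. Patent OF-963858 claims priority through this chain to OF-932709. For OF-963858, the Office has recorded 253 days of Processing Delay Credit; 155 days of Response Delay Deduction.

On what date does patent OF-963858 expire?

Earliest priority filing: 17 April 1980.
Base term: 17 April 1980 + 16 years → 17 April 1996.
Processing Delay Credit: +253 days → 26 December 1996.
Response Delay Deduction: −155 days → 24 July 1996.

1996-07-24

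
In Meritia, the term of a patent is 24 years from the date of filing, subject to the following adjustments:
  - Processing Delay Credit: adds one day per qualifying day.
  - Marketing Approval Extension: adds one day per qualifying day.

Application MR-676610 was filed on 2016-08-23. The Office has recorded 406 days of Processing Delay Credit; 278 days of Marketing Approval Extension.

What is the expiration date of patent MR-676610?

July 8, 2042

Base term: filing date + 24 years → 23 August 2040.
Processing Delay Credit: +406 days → 3 October 2041.
Marketing Approval Extension: +278 days → 8 July 2042.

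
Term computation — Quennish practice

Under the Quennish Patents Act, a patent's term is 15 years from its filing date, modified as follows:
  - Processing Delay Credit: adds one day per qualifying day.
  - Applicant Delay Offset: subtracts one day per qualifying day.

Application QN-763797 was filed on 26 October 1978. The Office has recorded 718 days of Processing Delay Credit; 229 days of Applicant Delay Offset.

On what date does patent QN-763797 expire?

1995-02-27

Base term: filing date + 15 years → 26 October 1993.
Processing Delay Credit: +718 days → 14 October 1995.
Applicant Delay Offset: −229 days → 27 February 1995.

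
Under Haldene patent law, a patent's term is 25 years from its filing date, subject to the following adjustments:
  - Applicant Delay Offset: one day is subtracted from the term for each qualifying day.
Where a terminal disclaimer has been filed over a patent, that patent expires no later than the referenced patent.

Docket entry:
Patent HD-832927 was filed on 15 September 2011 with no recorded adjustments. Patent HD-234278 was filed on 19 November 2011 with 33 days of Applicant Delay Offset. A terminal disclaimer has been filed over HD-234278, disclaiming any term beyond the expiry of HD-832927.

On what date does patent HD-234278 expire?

Natural term of HD-234278:
  Base: filing + 25 years → 19 November 2036.
  Applicant Delay Offset: −33 days → 17 October 2036.
Expiry of referenced patent HD-832927:
  Base: filing + 25 years → 15 September 2036.
Terminal disclaimer: HD-234278 expires on the earlier of 17 October 2036 and 15 September 2036.

September 15, 2036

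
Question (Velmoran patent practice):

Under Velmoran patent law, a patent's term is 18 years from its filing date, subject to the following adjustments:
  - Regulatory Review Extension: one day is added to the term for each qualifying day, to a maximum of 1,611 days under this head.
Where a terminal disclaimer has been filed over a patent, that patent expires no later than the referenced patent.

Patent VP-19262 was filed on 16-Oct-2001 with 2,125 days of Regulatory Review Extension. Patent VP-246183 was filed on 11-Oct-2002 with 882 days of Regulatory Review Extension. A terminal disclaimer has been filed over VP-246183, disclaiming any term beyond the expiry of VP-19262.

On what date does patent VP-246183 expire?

Natural term of VP-246183:
  Base: filing + 18 years → 11 October 2020.
  Regulatory Review Extension: 882 days (within the 1611-day cap) → +882 days → 12 March 2023.
Expiry of referenced patent VP-19262:
  Base: filing + 18 years → 16 October 2019.
  Regulatory Review Extension: 2125 days claimed exceeds the 1611-day cap, so +1611 days → 14 March 2024.
Terminal disclaimer: VP-246183 expires on the earlier of 12 March 2023 and 14 March 2024.

2023-03-12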